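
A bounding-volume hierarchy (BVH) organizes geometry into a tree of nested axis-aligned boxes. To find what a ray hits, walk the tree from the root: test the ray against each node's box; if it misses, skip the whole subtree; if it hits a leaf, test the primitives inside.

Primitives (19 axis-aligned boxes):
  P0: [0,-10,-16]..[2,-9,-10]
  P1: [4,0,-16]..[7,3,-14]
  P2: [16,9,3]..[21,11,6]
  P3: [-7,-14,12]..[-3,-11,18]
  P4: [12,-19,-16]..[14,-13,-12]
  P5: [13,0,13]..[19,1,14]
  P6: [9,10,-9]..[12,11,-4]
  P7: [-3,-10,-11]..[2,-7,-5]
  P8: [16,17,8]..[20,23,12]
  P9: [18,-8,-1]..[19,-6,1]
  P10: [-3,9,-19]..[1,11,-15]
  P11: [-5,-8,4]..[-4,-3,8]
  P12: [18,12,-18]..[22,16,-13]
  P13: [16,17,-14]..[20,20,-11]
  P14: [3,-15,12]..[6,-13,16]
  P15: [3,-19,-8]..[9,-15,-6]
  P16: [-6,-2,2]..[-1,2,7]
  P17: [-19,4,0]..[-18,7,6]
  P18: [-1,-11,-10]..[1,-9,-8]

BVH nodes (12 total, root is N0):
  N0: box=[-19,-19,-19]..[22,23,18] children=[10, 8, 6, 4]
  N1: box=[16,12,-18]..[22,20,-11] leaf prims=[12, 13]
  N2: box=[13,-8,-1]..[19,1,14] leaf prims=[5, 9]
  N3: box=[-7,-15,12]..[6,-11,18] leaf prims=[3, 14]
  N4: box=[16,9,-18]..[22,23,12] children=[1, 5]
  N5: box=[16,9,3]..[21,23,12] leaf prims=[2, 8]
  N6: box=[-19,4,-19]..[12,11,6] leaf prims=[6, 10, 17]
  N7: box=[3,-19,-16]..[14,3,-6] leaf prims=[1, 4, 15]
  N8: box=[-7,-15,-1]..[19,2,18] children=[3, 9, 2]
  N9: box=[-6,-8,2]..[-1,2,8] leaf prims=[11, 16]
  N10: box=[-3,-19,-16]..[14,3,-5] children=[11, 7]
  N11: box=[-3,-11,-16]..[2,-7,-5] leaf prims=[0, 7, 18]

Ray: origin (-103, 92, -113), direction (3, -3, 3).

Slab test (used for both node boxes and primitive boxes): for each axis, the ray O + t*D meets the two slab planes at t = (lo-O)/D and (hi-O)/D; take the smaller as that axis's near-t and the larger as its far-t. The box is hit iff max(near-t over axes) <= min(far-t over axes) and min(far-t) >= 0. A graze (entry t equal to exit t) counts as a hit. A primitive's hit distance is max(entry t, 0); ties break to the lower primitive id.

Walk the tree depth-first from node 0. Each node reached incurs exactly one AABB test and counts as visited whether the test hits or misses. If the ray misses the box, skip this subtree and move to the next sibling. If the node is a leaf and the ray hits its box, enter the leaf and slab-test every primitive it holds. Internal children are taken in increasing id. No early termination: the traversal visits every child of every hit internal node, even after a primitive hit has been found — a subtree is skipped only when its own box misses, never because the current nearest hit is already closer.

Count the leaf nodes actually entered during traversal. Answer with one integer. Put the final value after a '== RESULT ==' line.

Walk:
N0 x:[28,125/3] y:[23,37] z:[94/3,131/3] -> hit [94/3,37], descend [4, 6, 8, 10]
  N4 x:[119/3,125/3] y:[23,83/3] z:[95/3,125/3] -> miss, prune
  N6 x:[28,115/3] y:[27,88/3] z:[94/3,119/3] -> miss, prune
  N8 x:[32,122/3] y:[30,107/3] z:[112/3,131/3] -> miss, prune
  N10 x:[100/3,39] y:[89/3,37] z:[97/3,36] -> hit [100/3,36], descend [7, 11]
    N7 x:[106/3,39] y:[89/3,37] z:[97/3,107/3] -> hit [106/3,107/3] leaf, test {P1(miss), P4(miss), P15@t=107/3}
    N11 x:[100/3,35] y:[33,103/3] z:[97/3,36] -> hit [100/3,103/3] leaf, test {P0(miss), P7@t=34, P18@t=103/3}

Summary -> nodes [0, 4, 6, 8, 10, 7, 11]; box-tests=7; leaf-entries=2; first=P7

== RESULT ==
2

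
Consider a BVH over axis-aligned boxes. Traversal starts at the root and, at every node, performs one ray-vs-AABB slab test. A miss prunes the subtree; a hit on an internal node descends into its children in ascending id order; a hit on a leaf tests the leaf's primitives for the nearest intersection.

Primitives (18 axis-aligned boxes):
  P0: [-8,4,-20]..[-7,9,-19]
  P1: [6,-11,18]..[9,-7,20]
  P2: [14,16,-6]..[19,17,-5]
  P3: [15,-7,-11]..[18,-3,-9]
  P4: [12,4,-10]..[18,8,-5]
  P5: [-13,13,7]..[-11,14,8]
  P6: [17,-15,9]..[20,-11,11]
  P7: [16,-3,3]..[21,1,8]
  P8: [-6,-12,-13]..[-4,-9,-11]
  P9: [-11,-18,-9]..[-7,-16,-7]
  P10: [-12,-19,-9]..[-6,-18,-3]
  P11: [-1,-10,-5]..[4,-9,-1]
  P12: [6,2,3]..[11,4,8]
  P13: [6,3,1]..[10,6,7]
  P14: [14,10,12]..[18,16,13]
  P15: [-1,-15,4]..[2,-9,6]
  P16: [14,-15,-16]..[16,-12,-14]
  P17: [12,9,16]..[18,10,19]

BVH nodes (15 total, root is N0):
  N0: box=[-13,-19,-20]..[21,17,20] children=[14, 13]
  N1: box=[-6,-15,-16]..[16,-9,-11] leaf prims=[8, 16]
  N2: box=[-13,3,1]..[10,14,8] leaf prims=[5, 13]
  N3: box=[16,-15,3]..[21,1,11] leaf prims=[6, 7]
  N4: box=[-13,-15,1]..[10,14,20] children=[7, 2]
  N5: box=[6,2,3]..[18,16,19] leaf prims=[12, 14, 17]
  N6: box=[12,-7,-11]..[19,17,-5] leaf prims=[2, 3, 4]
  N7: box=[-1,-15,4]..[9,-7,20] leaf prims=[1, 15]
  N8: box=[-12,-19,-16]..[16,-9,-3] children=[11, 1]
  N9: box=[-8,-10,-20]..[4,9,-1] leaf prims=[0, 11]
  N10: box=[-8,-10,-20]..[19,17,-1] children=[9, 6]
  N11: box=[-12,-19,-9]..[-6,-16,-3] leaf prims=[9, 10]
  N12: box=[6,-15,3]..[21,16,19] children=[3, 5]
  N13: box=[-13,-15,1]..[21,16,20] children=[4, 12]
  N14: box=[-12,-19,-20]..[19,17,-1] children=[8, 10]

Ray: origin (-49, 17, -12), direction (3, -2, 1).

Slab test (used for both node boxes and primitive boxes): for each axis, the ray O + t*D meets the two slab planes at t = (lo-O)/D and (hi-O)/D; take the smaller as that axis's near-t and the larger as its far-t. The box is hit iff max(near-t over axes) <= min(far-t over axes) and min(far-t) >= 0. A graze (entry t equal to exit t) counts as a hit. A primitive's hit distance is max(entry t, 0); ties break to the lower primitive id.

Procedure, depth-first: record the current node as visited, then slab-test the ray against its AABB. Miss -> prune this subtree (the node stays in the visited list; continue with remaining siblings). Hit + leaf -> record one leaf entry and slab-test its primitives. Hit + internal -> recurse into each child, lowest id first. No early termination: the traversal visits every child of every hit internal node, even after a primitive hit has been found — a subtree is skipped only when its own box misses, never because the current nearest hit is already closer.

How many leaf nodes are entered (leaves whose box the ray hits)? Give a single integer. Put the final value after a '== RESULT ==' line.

Walk:
N0 x:[12,70/3] y:[0,18] z:[-8,32] -> hit [12,18], descend [13, 14]
  N13 x:[12,70/3] y:[1/2,16] z:[13,32] -> hit [13,16], descend [4, 12]
    N4 x:[12,59/3] y:[3/2,16] z:[13,32] -> hit [13,16], descend [2, 7]
      N2 x:[12,59/3] y:[3/2,7] z:[13,20] -> miss, prune
      N7 x:[16,58/3] y:[12,16] z:[16,32] -> hit [16,16] leaf, test {P1(miss), P15@t=16}
    N12 x:[55/3,70/3] y:[1/2,16] z:[15,31] -> miss, prune
  N14 x:[37/3,68/3] y:[0,18] z:[-8,11] -> miss, prune

order=[0, 13, 4, 2, 7, 12, 14]  |boxes|=7  |leaves|=1  hit=P15

== RESULT ==
1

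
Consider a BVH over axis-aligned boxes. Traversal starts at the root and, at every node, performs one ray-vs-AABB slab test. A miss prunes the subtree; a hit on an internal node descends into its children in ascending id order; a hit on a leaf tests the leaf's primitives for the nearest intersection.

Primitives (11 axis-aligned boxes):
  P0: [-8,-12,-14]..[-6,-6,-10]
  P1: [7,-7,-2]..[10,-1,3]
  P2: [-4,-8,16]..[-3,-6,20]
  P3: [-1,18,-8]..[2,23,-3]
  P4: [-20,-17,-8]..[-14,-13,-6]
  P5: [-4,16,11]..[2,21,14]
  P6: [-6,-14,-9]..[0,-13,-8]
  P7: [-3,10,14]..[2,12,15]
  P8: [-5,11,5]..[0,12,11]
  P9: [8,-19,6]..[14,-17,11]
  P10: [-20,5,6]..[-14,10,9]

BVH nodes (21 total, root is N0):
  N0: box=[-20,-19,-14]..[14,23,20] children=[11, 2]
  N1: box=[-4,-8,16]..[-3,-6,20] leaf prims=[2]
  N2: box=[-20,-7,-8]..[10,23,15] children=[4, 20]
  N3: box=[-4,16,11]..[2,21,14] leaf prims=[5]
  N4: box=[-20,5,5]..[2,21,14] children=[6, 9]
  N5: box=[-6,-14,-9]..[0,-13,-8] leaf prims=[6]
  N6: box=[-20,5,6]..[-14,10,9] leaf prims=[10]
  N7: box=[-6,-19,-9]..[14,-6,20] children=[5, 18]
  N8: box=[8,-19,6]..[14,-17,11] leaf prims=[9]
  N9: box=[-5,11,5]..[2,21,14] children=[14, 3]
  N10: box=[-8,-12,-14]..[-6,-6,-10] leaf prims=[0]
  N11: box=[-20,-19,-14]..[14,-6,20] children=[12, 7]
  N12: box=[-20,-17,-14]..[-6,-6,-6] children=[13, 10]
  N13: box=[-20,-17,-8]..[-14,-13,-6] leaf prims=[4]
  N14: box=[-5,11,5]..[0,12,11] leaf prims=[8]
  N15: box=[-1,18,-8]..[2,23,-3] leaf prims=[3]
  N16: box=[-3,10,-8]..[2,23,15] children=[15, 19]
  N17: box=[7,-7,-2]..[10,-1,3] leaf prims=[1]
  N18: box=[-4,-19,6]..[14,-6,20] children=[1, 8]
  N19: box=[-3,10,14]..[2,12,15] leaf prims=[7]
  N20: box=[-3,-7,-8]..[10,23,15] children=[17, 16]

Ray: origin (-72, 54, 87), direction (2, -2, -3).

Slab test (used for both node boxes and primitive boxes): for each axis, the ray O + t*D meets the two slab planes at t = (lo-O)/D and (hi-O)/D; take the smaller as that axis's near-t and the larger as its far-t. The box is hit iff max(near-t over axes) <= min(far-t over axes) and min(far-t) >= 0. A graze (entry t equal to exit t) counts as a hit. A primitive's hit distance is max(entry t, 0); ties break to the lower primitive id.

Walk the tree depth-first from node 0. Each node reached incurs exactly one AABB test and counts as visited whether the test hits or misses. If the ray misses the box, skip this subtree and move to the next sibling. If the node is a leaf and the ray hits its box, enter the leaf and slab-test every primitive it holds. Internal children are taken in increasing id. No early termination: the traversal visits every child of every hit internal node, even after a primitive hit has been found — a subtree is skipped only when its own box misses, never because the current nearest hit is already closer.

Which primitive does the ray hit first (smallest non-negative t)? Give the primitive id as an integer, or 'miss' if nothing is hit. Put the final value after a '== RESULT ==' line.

Traverse from the root:
N0 x:[26,43] y:[31/2,73/2] z:[67/3,101/3] -> hit [26,101/3], descend [2, 11]
  N2 x:[26,41] y:[31/2,61/2] z:[24,95/3] -> hit [26,61/2], descend [4, 20]
    N4 x:[26,37] y:[33/2,49/2] z:[73/3,82/3] -> miss, prune
    N20 x:[69/2,41] y:[31/2,61/2] z:[24,95/3] -> miss, prune
  N11 x:[26,43] y:[30,73/2] z:[67/3,101/3] -> hit [30,101/3], descend [7, 12]
    N7 x:[33,43] y:[30,73/2] z:[67/3,32] -> miss, prune
    N12 x:[26,33] y:[30,71/2] z:[31,101/3] -> hit [31,33], descend [10, 13]
      N10 x:[32,33] y:[30,33] z:[97/3,101/3] -> hit [97/3,33] leaf, test {P0@t=97/3}
      N13 x:[26,29] y:[67/2,71/2] z:[31,95/3] -> miss, prune

9 AABB tests over nodes [0, 2, 4, 20, 11, 7, 12, 10, 13]; 1 leaf entered; closest P0.

== RESULT ==
0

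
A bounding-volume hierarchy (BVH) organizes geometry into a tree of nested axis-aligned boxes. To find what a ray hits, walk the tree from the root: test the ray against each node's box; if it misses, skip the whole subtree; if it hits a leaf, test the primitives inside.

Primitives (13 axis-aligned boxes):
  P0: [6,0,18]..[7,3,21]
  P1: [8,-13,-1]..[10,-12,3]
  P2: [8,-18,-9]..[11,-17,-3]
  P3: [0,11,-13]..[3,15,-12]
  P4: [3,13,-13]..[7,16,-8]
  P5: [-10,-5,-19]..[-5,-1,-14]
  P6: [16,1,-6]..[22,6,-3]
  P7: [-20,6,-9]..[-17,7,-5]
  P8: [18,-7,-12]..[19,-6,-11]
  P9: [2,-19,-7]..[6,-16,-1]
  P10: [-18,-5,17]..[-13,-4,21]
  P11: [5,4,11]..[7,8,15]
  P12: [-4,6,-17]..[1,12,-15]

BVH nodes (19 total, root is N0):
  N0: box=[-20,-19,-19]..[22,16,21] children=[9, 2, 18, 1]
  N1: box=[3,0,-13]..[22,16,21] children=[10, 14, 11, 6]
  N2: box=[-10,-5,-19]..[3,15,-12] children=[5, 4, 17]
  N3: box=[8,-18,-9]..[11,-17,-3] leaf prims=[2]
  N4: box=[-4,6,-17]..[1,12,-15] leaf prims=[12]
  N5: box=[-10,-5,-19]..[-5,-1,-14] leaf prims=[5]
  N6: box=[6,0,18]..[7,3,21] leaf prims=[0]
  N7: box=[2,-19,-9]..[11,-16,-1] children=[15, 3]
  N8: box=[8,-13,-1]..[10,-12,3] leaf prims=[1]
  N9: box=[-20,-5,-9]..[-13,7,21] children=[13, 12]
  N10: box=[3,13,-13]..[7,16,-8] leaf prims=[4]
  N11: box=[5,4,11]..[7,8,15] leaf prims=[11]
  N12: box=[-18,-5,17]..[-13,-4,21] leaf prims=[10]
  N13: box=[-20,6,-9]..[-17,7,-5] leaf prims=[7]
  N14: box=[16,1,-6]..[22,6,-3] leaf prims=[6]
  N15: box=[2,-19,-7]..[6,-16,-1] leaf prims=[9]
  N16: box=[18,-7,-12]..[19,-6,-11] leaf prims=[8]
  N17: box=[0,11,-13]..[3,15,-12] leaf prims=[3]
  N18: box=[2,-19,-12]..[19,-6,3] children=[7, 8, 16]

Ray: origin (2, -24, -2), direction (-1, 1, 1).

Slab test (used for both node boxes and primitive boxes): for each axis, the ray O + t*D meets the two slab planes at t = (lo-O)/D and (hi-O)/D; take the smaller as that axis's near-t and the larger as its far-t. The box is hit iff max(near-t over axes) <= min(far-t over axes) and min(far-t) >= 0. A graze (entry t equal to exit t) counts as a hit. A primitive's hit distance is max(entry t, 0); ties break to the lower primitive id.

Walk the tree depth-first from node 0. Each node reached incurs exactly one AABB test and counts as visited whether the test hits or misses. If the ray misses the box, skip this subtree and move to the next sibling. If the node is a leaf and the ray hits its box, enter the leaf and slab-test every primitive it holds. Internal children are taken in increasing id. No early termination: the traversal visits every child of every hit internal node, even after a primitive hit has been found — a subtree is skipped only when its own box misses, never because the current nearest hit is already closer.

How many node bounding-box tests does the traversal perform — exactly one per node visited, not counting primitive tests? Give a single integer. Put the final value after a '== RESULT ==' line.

Traverse from the root:
N0 x:[-20,22] y:[5,40] z:[-17,23] -> hit [5,22], descend [1, 2, 9, 18]
  N1 x:[-20,-1] y:[24,40] z:[-11,23] -> miss, prune
  N2 x:[-1,12] y:[19,39] z:[-17,-10] -> miss, prune
  N9 x:[15,22] y:[19,31] z:[-7,23] -> hit [19,22], descend [12, 13]
    N12 x:[15,20] y:[19,20] z:[19,23] -> hit [19,20] leaf, test {P10@t=19}
    N13 x:[19,22] y:[30,31] z:[-7,-3] -> miss, prune
  N18 x:[-17,0] y:[5,18] z:[-10,5] -> miss, prune

Summary -> nodes [0, 1, 2, 9, 12, 13, 18]; box-tests=7; leaf-entries=1; first=P10

== RESULT ==
7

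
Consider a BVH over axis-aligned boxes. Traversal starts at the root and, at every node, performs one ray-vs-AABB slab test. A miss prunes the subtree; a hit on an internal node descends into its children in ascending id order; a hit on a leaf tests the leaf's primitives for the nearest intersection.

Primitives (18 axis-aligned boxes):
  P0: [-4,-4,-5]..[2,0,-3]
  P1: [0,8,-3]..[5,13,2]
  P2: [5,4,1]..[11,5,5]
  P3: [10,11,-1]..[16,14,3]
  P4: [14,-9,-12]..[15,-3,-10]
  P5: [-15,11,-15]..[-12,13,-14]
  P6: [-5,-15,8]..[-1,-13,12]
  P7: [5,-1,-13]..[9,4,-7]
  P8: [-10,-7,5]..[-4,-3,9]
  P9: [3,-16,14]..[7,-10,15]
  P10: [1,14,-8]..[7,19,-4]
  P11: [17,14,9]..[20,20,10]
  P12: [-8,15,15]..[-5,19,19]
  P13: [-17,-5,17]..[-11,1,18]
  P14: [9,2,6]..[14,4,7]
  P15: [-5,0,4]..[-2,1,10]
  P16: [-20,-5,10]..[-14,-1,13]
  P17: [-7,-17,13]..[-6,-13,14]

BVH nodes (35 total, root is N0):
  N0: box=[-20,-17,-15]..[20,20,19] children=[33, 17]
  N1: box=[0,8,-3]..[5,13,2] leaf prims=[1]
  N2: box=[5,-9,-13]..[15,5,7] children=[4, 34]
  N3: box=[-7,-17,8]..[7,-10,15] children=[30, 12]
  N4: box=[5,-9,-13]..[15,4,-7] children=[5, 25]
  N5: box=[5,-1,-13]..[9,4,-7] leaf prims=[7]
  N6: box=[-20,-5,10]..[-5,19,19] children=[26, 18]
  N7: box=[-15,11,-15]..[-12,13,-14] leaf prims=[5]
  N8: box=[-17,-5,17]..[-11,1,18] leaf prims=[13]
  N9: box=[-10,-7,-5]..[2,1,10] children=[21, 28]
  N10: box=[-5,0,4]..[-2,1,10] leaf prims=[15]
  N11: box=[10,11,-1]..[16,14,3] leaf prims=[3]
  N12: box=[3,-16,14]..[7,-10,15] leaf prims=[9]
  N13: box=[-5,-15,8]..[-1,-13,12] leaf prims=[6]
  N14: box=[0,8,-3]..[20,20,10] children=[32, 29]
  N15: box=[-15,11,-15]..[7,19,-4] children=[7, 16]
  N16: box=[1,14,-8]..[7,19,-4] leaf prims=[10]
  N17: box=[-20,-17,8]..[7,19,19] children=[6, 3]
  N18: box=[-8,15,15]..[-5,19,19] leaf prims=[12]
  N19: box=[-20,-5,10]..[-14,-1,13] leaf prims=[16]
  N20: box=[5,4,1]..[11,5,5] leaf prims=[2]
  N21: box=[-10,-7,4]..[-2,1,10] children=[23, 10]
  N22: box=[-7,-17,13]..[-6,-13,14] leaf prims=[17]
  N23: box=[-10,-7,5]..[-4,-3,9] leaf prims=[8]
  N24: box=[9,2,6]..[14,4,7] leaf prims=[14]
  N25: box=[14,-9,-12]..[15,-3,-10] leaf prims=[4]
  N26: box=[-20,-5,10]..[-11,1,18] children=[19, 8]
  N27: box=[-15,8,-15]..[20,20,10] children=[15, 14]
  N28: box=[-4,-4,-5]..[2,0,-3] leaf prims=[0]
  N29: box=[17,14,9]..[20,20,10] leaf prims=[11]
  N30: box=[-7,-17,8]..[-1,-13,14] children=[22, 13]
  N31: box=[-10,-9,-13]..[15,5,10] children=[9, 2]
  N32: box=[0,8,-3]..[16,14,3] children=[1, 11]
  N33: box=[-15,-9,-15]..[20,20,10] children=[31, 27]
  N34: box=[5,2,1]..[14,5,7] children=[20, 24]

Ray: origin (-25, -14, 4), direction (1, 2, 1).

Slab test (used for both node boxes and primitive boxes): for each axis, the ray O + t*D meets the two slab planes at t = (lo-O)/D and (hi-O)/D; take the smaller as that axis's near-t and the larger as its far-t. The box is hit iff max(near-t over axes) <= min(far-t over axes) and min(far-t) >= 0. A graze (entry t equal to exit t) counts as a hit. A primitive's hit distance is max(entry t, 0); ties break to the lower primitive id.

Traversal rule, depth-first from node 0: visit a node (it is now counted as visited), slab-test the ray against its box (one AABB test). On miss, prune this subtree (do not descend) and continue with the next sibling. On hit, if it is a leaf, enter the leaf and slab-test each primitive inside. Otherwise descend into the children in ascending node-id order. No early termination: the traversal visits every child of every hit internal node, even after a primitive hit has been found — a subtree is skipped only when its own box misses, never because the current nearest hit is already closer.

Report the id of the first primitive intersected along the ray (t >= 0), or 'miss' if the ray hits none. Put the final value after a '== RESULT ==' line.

Trace the traversal:
N0 x:[5,45] y:[-3/2,17] z:[-19,15] -> hit [5,15], descend [17, 33]
  N17 x:[5,32] y:[-3/2,33/2] z:[4,15] -> hit [5,15], descend [3, 6]
    N3 x:[18,32] y:[-3/2,2] z:[4,11] -> miss, prune
    N6 x:[5,20] y:[9/2,33/2] z:[6,15] -> hit [6,15], descend [18, 26]
      N18 x:[17,20] y:[29/2,33/2] z:[11,15] -> miss, prune
      N26 x:[5,14] y:[9/2,15/2] z:[6,14] -> hit [6,15/2], descend [8, 19]
        N8 x:[8,14] y:[9/2,15/2] z:[13,14] -> miss, prune
        N19 x:[5,11] y:[9/2,13/2] z:[6,9] -> hit [6,13/2] leaf, test {P16@t=6}
  N33 x:[10,45] y:[5/2,17] z:[-19,6] -> miss, prune

Summary -> nodes [0, 17, 3, 6, 18, 26, 8, 19, 33]; box-tests=9; leaf-entries=1; first=P16

== RESULT ==
16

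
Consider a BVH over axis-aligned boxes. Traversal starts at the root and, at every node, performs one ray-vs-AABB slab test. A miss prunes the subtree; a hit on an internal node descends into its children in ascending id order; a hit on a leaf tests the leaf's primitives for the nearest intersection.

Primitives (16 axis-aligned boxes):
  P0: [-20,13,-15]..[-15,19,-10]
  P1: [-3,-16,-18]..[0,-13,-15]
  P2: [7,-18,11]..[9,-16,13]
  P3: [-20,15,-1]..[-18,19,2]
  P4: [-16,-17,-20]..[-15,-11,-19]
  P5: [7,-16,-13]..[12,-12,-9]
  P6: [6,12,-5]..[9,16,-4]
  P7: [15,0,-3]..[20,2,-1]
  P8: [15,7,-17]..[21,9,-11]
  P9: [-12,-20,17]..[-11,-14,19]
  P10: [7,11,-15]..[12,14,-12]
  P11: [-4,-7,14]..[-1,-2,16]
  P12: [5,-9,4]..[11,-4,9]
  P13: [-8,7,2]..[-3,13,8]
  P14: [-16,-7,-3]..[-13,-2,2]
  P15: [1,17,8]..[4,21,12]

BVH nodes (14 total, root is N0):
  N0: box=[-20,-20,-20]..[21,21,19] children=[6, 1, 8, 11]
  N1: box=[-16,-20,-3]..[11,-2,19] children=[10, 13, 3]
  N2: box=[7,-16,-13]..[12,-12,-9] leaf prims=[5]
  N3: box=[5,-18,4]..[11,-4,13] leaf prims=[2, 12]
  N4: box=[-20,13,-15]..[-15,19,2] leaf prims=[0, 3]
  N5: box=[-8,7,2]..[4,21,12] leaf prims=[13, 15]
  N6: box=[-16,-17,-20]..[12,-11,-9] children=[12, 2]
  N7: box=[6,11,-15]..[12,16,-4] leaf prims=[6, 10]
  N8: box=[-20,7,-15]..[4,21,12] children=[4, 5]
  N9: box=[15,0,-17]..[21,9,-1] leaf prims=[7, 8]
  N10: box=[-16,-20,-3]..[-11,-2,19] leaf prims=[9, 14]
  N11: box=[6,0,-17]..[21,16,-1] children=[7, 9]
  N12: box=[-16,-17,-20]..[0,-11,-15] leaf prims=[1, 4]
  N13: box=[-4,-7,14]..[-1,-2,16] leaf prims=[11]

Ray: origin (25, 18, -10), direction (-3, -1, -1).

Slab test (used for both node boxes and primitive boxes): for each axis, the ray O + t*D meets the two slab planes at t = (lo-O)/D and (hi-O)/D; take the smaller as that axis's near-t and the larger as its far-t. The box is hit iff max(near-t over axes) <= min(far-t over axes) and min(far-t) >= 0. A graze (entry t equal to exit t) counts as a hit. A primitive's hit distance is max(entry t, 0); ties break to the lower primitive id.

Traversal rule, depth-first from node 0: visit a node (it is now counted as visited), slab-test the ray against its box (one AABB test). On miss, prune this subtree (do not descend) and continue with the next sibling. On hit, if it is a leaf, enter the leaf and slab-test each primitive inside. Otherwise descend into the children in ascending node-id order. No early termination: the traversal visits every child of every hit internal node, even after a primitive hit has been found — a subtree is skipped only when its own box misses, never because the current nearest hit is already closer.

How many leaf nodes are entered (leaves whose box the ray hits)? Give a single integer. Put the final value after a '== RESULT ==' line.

Traverse from the root:
N0 x:[4/3,15] y:[-3,38] z:[-29,10] -> hit [4/3,10], descend [1, 6, 8, 11]
  N1 x:[14/3,41/3] y:[20,38] z:[-29,-7] -> miss, prune
  N6 x:[13/3,41/3] y:[29,35] z:[-1,10] -> miss, prune
  N8 x:[7,15] y:[-3,11] z:[-22,5] -> miss, prune
  N11 x:[4/3,19/3] y:[2,18] z:[-9,7] -> hit [2,19/3], descend [7, 9]
    N7 x:[13/3,19/3] y:[2,7] z:[-6,5] -> hit [13/3,5] leaf, test {P6(miss), P10@t=13/3}
    N9 x:[4/3,10/3] y:[9,18] z:[-9,7] -> miss, prune

order=[0, 1, 6, 8, 11, 7, 9]  |boxes|=7  |leaves|=1  hit=P10

== RESULT ==
1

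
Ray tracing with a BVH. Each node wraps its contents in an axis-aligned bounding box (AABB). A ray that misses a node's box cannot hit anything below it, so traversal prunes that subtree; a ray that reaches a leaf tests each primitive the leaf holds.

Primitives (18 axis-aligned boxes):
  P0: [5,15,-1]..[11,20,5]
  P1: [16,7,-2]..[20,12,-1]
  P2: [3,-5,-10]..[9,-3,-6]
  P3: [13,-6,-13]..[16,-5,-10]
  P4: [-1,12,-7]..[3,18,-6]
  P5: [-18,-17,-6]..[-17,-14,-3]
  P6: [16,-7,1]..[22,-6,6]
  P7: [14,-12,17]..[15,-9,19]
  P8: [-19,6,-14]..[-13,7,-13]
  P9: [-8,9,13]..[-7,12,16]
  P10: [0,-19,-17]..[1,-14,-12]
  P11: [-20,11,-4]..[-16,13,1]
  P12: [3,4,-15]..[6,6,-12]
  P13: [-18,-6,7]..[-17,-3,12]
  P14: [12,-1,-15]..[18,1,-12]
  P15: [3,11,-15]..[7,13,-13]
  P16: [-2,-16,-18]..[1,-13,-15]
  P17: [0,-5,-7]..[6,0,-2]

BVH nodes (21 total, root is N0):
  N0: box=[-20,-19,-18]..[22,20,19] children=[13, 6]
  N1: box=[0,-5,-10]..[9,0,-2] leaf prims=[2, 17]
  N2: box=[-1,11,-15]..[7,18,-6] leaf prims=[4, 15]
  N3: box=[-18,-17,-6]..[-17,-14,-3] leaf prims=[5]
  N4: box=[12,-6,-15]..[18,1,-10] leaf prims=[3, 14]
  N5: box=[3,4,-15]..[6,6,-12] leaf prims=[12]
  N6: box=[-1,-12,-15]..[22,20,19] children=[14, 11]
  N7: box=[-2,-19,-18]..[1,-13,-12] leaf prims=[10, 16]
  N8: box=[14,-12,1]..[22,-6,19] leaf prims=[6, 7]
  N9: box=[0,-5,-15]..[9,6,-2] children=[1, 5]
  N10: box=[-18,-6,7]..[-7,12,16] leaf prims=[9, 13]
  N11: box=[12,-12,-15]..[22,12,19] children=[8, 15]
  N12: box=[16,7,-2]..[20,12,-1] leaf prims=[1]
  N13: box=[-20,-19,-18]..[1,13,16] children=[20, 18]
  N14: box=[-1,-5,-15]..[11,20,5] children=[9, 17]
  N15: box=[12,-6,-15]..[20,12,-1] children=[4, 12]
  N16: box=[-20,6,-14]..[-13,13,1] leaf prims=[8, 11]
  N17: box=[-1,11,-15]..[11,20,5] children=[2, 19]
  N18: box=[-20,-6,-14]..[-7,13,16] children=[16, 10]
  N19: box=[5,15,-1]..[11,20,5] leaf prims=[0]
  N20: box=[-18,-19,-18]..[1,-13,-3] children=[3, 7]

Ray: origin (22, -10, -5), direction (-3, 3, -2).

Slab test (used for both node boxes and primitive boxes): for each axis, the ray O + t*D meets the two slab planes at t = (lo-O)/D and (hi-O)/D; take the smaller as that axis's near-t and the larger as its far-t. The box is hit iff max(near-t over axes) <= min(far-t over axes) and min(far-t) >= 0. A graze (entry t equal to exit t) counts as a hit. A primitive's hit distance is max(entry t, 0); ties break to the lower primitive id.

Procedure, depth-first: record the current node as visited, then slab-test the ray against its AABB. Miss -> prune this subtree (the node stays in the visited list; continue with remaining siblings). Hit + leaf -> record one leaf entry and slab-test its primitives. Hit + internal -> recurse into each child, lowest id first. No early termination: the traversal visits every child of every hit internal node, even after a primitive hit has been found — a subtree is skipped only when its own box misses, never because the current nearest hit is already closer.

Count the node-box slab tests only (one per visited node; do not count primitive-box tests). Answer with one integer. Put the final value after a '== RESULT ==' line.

Walk:
N0 x:[0,14] y:[-3,10] z:[-12,13/2] -> hit [0,13/2], descend [6, 13]
  N6 x:[0,23/3] y:[-2/3,10] z:[-12,5] -> hit [0,5], descend [11, 14]
    N11 x:[0,10/3] y:[-2/3,22/3] z:[-12,5] -> hit [0,10/3], descend [8, 15]
      N8 x:[0,8/3] y:[-2/3,4/3] z:[-12,-3] -> miss, prune
      N15 x:[2/3,10/3] y:[4/3,22/3] z:[-2,5] -> hit [4/3,10/3], descend [4, 12]
        N4 x:[4/3,10/3] y:[4/3,11/3] z:[5/2,5] -> hit [5/2,10/3] leaf, test {P3(miss), P14(miss)}
        N12 x:[2/3,2] y:[17/3,22/3] z:[-2,-3/2] -> miss, prune
    N14 x:[11/3,23/3] y:[5/3,10] z:[-5,5] -> hit [11/3,5], descend [9, 17]
      N9 x:[13/3,22/3] y:[5/3,16/3] z:[-3/2,5] -> hit [13/3,5], descend [1, 5]
        N1 x:[13/3,22/3] y:[5/3,10/3] z:[-3/2,5/2] -> miss, prune
        N5 x:[16/3,19/3] y:[14/3,16/3] z:[7/2,5] -> miss, prune
      N17 x:[11/3,23/3] y:[7,10] z:[-5,5] -> miss, prune
  N13 x:[7,14] y:[-3,23/3] z:[-21/2,13/2] -> miss, prune

13 AABB tests over nodes [0, 6, 11, 8, 15, 4, 12, 14, 9, 1, 5, 17, 13]; 1 leaf entered; closest miss.

== RESULT ==
13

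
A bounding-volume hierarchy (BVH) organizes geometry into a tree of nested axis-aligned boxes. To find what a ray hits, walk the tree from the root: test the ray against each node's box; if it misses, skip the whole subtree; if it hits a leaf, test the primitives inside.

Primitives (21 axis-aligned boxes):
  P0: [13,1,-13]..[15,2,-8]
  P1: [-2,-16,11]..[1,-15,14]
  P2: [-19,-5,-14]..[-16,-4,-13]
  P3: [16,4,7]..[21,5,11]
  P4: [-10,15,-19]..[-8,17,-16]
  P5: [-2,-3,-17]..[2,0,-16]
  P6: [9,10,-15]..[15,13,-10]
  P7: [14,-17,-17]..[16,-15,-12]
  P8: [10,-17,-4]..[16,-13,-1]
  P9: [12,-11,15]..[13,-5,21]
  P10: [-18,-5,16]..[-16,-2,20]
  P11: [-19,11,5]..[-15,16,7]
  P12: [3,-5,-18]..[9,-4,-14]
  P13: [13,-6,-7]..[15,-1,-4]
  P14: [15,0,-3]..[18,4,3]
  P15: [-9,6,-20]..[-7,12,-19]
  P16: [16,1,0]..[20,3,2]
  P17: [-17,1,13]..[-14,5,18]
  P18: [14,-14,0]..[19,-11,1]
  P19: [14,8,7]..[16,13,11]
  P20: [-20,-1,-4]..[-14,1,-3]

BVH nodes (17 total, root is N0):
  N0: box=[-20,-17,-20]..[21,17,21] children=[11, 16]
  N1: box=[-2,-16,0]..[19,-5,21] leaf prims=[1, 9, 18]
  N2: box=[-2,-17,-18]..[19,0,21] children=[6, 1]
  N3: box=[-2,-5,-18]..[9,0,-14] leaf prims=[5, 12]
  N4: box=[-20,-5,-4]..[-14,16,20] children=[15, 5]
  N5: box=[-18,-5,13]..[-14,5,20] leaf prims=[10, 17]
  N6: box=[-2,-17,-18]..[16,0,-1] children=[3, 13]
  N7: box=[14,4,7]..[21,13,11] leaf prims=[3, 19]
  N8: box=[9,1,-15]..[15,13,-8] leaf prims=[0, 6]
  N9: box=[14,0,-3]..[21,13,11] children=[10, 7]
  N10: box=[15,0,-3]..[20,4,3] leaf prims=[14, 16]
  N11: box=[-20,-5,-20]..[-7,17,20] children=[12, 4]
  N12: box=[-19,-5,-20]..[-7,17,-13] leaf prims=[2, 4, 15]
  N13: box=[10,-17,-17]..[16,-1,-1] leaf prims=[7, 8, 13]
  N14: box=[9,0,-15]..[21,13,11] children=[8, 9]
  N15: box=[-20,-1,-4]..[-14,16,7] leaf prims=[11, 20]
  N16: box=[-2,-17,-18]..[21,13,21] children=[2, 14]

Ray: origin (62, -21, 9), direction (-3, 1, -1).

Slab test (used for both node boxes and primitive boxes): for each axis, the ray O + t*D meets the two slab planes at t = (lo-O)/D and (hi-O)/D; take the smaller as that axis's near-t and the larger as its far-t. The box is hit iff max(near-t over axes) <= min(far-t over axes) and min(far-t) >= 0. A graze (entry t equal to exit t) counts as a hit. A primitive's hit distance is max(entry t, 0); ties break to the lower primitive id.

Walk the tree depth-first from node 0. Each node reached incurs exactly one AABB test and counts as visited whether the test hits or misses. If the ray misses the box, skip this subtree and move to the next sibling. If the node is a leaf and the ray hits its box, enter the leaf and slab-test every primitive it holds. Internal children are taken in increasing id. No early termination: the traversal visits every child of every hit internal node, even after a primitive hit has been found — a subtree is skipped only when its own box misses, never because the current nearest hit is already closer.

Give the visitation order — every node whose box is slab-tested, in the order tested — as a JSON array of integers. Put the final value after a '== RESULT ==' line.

Trace the traversal:
N0 x:[41/3,82/3] y:[4,38] z:[-12,29] -> hit [41/3,82/3], descend [11, 16]
  N11 x:[23,82/3] y:[16,38] z:[-11,29] -> hit [23,82/3], descend [4, 12]
    N4 x:[76/3,82/3] y:[16,37] z:[-11,13] -> miss, prune
    N12 x:[23,27] y:[16,38] z:[22,29] -> hit [23,27] leaf, test {P2(miss), P4(miss), P15(miss)}
  N16 x:[41/3,64/3] y:[4,34] z:[-12,27] -> hit [41/3,64/3], descend [2, 14]
    N2 x:[43/3,64/3] y:[4,21] z:[-12,27] -> hit [43/3,21], descend [1, 6]
      N1 x:[43/3,64/3] y:[5,16] z:[-12,9] -> miss, prune
      N6 x:[46/3,64/3] y:[4,21] z:[10,27] -> hit [46/3,21], descend [3, 13]
        N3 x:[53/3,64/3] y:[16,21] z:[23,27] -> miss, prune
        N13 x:[46/3,52/3] y:[4,20] z:[10,26] -> hit [46/3,52/3] leaf, test {P7(miss), P8(miss), P13@t=47/3}
    N14 x:[41/3,53/3] y:[21,34] z:[-2,24] -> miss, prune

11 AABB tests over nodes [0, 11, 4, 12, 16, 2, 1, 6, 3, 13, 14]; 2 leaves entered; closest P13.

== RESULT ==
[0, 11, 4, 12, 16, 2, 1, 6, 3, 13, 14]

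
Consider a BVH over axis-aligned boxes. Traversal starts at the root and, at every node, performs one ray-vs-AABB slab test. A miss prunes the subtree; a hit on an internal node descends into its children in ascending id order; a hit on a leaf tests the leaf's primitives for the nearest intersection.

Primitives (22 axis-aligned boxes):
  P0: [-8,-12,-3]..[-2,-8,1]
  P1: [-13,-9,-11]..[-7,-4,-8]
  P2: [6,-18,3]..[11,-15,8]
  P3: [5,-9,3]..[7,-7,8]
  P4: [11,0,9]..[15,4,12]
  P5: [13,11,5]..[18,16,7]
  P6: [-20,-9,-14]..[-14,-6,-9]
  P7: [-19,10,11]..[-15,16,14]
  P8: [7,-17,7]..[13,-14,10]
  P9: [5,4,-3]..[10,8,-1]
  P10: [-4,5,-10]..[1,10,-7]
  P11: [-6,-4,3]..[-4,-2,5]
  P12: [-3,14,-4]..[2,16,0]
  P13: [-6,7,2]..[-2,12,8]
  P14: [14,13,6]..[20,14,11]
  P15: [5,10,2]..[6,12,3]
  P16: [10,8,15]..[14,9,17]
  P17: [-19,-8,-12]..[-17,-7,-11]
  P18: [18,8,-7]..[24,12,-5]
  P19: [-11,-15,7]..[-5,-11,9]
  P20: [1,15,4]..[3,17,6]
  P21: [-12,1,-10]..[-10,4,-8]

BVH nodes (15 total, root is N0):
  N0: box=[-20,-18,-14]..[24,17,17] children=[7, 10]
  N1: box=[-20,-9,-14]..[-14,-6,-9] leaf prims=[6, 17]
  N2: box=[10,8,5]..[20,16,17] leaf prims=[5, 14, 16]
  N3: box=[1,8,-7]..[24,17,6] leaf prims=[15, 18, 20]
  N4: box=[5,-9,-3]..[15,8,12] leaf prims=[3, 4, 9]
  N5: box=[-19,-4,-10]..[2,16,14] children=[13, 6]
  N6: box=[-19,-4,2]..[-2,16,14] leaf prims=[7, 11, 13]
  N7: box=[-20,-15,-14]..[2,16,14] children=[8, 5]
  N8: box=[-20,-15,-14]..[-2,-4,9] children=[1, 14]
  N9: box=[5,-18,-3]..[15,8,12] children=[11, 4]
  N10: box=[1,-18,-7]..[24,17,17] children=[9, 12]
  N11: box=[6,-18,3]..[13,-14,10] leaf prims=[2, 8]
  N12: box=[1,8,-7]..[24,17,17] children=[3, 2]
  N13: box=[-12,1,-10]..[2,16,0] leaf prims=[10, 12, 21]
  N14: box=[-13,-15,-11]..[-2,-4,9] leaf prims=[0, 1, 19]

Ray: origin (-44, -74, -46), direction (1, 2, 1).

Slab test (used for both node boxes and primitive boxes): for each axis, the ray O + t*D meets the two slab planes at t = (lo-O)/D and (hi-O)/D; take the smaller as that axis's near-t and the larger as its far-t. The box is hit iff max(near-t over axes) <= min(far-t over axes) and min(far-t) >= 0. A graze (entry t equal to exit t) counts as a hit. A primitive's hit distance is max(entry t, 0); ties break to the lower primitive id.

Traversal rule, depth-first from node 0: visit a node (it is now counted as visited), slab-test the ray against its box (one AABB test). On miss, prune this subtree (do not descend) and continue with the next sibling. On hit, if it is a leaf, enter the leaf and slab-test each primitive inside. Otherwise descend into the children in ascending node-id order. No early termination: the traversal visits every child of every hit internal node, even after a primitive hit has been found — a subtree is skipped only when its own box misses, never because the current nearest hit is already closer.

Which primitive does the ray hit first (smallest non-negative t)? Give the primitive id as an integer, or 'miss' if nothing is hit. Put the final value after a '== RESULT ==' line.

Traverse from the root:
N0 x:[24,68] y:[28,91/2] z:[32,63] -> hit [32,91/2], descend [7, 10]
  N7 x:[24,46] y:[59/2,45] z:[32,60] -> hit [32,45], descend [5, 8]
    N5 x:[25,46] y:[35,45] z:[36,60] -> hit [36,45], descend [6, 13]
      N6 x:[25,42] y:[35,45] z:[48,60] -> miss, prune
      N13 x:[32,46] y:[75/2,45] z:[36,46] -> hit [75/2,45] leaf, test {P10(miss), P12@t=44, P21(miss)}
    N8 x:[24,42] y:[59/2,35] z:[32,55] -> hit [32,35], descend [1, 14]
      N1 x:[24,30] y:[65/2,34] z:[32,37] -> miss, prune
      N14 x:[31,42] y:[59/2,35] z:[35,55] -> hit [35,35] leaf, test {P0(miss), P1@t=35, P19(miss)}
  N10 x:[45,68] y:[28,91/2] z:[39,63] -> hit [45,91/2], descend [9, 12]
    N9 x:[49,59] y:[28,41] z:[43,58] -> miss, prune
    N12 x:[45,68] y:[41,91/2] z:[39,63] -> hit [45,91/2], descend [2, 3]
      N2 x:[54,64] y:[41,45] z:[51,63] -> miss, prune
      N3 x:[45,68] y:[41,91/2] z:[39,52] -> hit [45,91/2] leaf, test {P15(miss), P18(miss), P20(miss)}

Summary -> nodes [0, 7, 5, 6, 13, 8, 1, 14, 10, 9, 12, 2, 3]; box-tests=13; leaf-entries=3; first=P1

== RESULT ==
1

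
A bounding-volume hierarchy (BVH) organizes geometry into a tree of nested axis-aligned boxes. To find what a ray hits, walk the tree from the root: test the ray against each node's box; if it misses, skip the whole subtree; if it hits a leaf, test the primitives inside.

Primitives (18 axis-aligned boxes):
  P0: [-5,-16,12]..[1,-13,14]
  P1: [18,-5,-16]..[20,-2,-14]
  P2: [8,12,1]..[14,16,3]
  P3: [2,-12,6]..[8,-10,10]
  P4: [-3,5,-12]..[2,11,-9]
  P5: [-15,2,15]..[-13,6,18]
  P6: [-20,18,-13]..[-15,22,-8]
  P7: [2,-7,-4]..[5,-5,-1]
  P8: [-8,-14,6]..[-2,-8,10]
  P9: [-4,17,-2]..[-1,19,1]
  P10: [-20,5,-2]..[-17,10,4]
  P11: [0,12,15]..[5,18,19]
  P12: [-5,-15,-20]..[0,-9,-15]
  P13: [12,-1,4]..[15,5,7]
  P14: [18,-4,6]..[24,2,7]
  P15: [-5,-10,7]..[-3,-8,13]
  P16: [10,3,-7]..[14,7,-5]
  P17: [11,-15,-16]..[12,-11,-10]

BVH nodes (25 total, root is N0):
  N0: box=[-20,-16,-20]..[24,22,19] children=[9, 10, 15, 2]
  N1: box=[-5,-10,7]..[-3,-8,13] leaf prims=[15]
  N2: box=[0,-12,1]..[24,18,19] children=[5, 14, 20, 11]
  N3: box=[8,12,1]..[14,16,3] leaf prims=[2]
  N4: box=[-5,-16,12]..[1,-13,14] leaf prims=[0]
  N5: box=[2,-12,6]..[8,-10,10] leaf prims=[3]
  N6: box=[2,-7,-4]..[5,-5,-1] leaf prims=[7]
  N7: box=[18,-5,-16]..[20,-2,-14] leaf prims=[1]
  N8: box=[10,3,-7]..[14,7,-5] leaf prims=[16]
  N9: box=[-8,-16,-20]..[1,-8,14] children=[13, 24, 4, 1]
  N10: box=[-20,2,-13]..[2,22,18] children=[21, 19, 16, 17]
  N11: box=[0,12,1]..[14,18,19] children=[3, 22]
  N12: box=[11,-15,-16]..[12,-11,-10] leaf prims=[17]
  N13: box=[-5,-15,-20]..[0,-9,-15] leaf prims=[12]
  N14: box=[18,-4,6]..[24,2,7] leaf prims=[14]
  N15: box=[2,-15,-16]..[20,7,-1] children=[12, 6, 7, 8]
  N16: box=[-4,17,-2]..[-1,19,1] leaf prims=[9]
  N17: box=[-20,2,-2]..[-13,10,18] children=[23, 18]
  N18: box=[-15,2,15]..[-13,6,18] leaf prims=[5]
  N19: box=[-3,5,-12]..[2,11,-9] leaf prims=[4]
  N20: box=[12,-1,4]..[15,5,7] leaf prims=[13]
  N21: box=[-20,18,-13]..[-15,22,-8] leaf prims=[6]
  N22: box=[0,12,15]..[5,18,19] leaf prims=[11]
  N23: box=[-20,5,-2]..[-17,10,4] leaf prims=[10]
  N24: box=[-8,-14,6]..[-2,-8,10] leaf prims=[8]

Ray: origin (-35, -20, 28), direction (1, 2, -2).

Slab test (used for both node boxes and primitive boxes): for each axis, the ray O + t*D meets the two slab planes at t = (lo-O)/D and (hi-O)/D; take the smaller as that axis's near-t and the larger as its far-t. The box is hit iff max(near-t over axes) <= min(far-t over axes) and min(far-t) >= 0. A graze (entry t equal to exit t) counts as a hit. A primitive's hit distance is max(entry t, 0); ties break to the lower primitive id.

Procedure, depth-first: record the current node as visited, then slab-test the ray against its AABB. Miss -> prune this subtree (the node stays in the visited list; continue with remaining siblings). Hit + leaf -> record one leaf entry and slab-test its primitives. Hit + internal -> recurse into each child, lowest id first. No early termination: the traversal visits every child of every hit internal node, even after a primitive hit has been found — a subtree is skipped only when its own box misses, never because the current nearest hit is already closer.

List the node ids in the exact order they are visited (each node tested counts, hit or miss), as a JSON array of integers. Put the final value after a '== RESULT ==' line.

Traverse from the root:
N0 x:[15,59] y:[2,21] z:[9/2,24] -> hit [15,21], descend [2, 9, 10, 15]
  N2 x:[35,59] y:[4,19] z:[9/2,27/2] -> miss, prune
  N9 x:[27,36] y:[2,6] z:[7,24] -> miss, prune
  N10 x:[15,37] y:[11,21] z:[5,41/2] -> hit [15,41/2], descend [16, 17, 19, 21]
    N16 x:[31,34] y:[37/2,39/2] z:[27/2,15] -> miss, prune
    N17 x:[15,22] y:[11,15] z:[5,15] -> hit [15,15], descend [18, 23]
      N18 x:[20,22] y:[11,13] z:[5,13/2] -> miss, prune
      N23 x:[15,18] y:[25/2,15] z:[12,15] -> hit [15,15] leaf, test {P10@t=15}
    N19 x:[32,37] y:[25/2,31/2] z:[37/2,20] -> miss, prune
    N21 x:[15,20] y:[19,21] z:[18,41/2] -> hit [19,20] leaf, test {P6@t=19}
  N15 x:[37,55] y:[5/2,27/2] z:[29/2,22] -> miss, prune

Summary -> nodes [0, 2, 9, 10, 16, 17, 18, 23, 19, 21, 15]; box-tests=11; leaf-entries=2; first=P10

== RESULT ==
[0, 2, 9, 10, 16, 17, 18, 23, 19, 21, 15]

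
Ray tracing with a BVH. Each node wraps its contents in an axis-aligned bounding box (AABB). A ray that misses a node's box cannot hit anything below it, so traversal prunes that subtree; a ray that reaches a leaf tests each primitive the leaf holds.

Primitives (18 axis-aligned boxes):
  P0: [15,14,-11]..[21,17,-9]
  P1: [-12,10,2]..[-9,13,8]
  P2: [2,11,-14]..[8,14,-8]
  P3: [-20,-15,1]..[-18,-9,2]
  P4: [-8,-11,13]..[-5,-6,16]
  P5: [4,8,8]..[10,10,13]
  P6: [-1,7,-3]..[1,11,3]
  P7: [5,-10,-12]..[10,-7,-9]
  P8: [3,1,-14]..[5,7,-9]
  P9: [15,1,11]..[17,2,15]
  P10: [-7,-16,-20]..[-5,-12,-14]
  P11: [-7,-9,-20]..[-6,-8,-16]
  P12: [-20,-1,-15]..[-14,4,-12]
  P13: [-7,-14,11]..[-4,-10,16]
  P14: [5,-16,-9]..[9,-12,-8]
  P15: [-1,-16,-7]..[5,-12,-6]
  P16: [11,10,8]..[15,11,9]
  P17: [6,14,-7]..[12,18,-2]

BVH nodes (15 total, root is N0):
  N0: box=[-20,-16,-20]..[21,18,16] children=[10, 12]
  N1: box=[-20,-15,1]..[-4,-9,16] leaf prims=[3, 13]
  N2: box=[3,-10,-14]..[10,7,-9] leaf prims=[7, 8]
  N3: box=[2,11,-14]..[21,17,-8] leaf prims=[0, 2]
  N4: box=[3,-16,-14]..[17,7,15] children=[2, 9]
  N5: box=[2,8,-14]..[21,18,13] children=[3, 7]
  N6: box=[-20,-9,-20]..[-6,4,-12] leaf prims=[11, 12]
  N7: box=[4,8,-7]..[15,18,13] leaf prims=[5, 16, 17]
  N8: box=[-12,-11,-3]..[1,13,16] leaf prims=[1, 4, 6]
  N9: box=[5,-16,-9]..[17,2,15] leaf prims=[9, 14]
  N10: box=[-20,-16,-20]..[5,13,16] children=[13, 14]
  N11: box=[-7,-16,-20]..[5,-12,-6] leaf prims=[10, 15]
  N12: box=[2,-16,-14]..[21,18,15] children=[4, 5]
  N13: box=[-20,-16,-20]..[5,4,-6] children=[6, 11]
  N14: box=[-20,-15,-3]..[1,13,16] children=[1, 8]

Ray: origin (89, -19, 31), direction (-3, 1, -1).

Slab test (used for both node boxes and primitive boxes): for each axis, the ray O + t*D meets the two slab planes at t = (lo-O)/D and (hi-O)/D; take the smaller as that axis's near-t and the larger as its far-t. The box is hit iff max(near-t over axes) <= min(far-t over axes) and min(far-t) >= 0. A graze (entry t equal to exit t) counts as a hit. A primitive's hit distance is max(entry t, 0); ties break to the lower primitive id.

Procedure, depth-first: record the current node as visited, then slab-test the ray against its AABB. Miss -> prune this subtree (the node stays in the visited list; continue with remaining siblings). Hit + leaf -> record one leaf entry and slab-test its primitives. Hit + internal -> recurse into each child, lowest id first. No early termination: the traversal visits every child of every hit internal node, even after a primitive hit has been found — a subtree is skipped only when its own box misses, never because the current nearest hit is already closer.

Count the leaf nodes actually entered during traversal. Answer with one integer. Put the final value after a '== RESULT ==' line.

Walk:
N0 x:[68/3,109/3] y:[3,37] z:[15,51] -> hit [68/3,109/3], descend [10, 12]
  N10 x:[28,109/3] y:[3,32] z:[15,51] -> hit [28,32], descend [13, 14]
    N13 x:[28,109/3] y:[3,23] z:[37,51] -> miss, prune
    N14 x:[88/3,109/3] y:[4,32] z:[15,34] -> hit [88/3,32], descend [1, 8]
      N1 x:[31,109/3] y:[4,10] z:[15,30] -> miss, prune
      N8 x:[88/3,101/3] y:[8,32] z:[15,34] -> hit [88/3,32] leaf, test {P1(miss), P4(miss), P6@t=88/3}
  N12 x:[68/3,29] y:[3,37] z:[16,45] -> hit [68/3,29], descend [4, 5]
    N4 x:[24,86/3] y:[3,26] z:[16,45] -> hit [24,26], descend [2, 9]
      N2 x:[79/3,86/3] y:[9,26] z:[40,45] -> miss, prune
      N9 x:[24,28] y:[3,21] z:[16,40] -> miss, prune
    N5 x:[68/3,29] y:[27,37] z:[18,45] -> hit [27,29], descend [3, 7]
      N3 x:[68/3,29] y:[30,36] z:[39,45] -> miss, prune
      N7 x:[74/3,85/3] y:[27,37] z:[18,38] -> hit [27,85/3] leaf, test {P5(miss), P16(miss), P17(miss)}

13 AABB tests over nodes [0, 10, 13, 14, 1, 8, 12, 4, 2, 9, 5, 3, 7]; 2 leaves entered; closest P6.

== RESULT ==
2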